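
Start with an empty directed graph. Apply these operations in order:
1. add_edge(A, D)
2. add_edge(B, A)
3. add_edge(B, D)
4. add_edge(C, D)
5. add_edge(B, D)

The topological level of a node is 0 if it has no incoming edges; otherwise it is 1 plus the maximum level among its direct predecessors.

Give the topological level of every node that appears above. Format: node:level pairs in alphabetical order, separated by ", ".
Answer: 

Answer: A:1, B:0, C:0, D:2

Derivation:
Op 1: add_edge(A, D). Edges now: 1
Op 2: add_edge(B, A). Edges now: 2
Op 3: add_edge(B, D). Edges now: 3
Op 4: add_edge(C, D). Edges now: 4
Op 5: add_edge(B, D) (duplicate, no change). Edges now: 4
Compute levels (Kahn BFS):
  sources (in-degree 0): B, C
  process B: level=0
    B->A: in-degree(A)=0, level(A)=1, enqueue
    B->D: in-degree(D)=2, level(D)>=1
  process C: level=0
    C->D: in-degree(D)=1, level(D)>=1
  process A: level=1
    A->D: in-degree(D)=0, level(D)=2, enqueue
  process D: level=2
All levels: A:1, B:0, C:0, D:2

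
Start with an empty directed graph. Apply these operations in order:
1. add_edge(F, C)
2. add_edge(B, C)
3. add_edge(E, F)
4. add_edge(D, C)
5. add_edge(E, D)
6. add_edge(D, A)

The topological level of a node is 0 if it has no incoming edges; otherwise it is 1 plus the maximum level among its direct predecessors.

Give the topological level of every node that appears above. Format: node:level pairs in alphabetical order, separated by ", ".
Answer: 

Answer: A:2, B:0, C:2, D:1, E:0, F:1

Derivation:
Op 1: add_edge(F, C). Edges now: 1
Op 2: add_edge(B, C). Edges now: 2
Op 3: add_edge(E, F). Edges now: 3
Op 4: add_edge(D, C). Edges now: 4
Op 5: add_edge(E, D). Edges now: 5
Op 6: add_edge(D, A). Edges now: 6
Compute levels (Kahn BFS):
  sources (in-degree 0): B, E
  process B: level=0
    B->C: in-degree(C)=2, level(C)>=1
  process E: level=0
    E->D: in-degree(D)=0, level(D)=1, enqueue
    E->F: in-degree(F)=0, level(F)=1, enqueue
  process D: level=1
    D->A: in-degree(A)=0, level(A)=2, enqueue
    D->C: in-degree(C)=1, level(C)>=2
  process F: level=1
    F->C: in-degree(C)=0, level(C)=2, enqueue
  process A: level=2
  process C: level=2
All levels: A:2, B:0, C:2, D:1, E:0, F:1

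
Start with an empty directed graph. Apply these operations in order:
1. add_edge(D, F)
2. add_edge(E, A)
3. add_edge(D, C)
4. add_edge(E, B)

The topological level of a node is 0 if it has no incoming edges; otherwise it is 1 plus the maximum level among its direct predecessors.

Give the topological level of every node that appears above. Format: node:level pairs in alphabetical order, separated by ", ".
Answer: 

Answer: A:1, B:1, C:1, D:0, E:0, F:1

Derivation:
Op 1: add_edge(D, F). Edges now: 1
Op 2: add_edge(E, A). Edges now: 2
Op 3: add_edge(D, C). Edges now: 3
Op 4: add_edge(E, B). Edges now: 4
Compute levels (Kahn BFS):
  sources (in-degree 0): D, E
  process D: level=0
    D->C: in-degree(C)=0, level(C)=1, enqueue
    D->F: in-degree(F)=0, level(F)=1, enqueue
  process E: level=0
    E->A: in-degree(A)=0, level(A)=1, enqueue
    E->B: in-degree(B)=0, level(B)=1, enqueue
  process C: level=1
  process F: level=1
  process A: level=1
  process B: level=1
All levels: A:1, B:1, C:1, D:0, E:0, F:1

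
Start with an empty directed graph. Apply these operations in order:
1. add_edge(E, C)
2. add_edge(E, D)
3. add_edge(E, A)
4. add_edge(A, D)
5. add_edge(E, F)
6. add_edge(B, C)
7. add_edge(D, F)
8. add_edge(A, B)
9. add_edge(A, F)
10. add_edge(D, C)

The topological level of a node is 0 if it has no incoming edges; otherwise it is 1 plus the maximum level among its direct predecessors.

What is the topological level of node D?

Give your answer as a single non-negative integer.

Op 1: add_edge(E, C). Edges now: 1
Op 2: add_edge(E, D). Edges now: 2
Op 3: add_edge(E, A). Edges now: 3
Op 4: add_edge(A, D). Edges now: 4
Op 5: add_edge(E, F). Edges now: 5
Op 6: add_edge(B, C). Edges now: 6
Op 7: add_edge(D, F). Edges now: 7
Op 8: add_edge(A, B). Edges now: 8
Op 9: add_edge(A, F). Edges now: 9
Op 10: add_edge(D, C). Edges now: 10
Compute levels (Kahn BFS):
  sources (in-degree 0): E
  process E: level=0
    E->A: in-degree(A)=0, level(A)=1, enqueue
    E->C: in-degree(C)=2, level(C)>=1
    E->D: in-degree(D)=1, level(D)>=1
    E->F: in-degree(F)=2, level(F)>=1
  process A: level=1
    A->B: in-degree(B)=0, level(B)=2, enqueue
    A->D: in-degree(D)=0, level(D)=2, enqueue
    A->F: in-degree(F)=1, level(F)>=2
  process B: level=2
    B->C: in-degree(C)=1, level(C)>=3
  process D: level=2
    D->C: in-degree(C)=0, level(C)=3, enqueue
    D->F: in-degree(F)=0, level(F)=3, enqueue
  process C: level=3
  process F: level=3
All levels: A:1, B:2, C:3, D:2, E:0, F:3
level(D) = 2

Answer: 2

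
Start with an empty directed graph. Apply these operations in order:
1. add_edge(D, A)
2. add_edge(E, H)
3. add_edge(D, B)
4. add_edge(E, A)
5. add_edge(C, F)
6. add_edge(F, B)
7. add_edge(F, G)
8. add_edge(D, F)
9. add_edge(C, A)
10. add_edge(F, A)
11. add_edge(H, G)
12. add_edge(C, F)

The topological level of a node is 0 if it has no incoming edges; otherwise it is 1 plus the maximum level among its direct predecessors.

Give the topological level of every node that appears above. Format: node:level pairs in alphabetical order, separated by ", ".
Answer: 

Op 1: add_edge(D, A). Edges now: 1
Op 2: add_edge(E, H). Edges now: 2
Op 3: add_edge(D, B). Edges now: 3
Op 4: add_edge(E, A). Edges now: 4
Op 5: add_edge(C, F). Edges now: 5
Op 6: add_edge(F, B). Edges now: 6
Op 7: add_edge(F, G). Edges now: 7
Op 8: add_edge(D, F). Edges now: 8
Op 9: add_edge(C, A). Edges now: 9
Op 10: add_edge(F, A). Edges now: 10
Op 11: add_edge(H, G). Edges now: 11
Op 12: add_edge(C, F) (duplicate, no change). Edges now: 11
Compute levels (Kahn BFS):
  sources (in-degree 0): C, D, E
  process C: level=0
    C->A: in-degree(A)=3, level(A)>=1
    C->F: in-degree(F)=1, level(F)>=1
  process D: level=0
    D->A: in-degree(A)=2, level(A)>=1
    D->B: in-degree(B)=1, level(B)>=1
    D->F: in-degree(F)=0, level(F)=1, enqueue
  process E: level=0
    E->A: in-degree(A)=1, level(A)>=1
    E->H: in-degree(H)=0, level(H)=1, enqueue
  process F: level=1
    F->A: in-degree(A)=0, level(A)=2, enqueue
    F->B: in-degree(B)=0, level(B)=2, enqueue
    F->G: in-degree(G)=1, level(G)>=2
  process H: level=1
    H->G: in-degree(G)=0, level(G)=2, enqueue
  process A: level=2
  process B: level=2
  process G: level=2
All levels: A:2, B:2, C:0, D:0, E:0, F:1, G:2, H:1

Answer: A:2, B:2, C:0, D:0, E:0, F:1, G:2, H:1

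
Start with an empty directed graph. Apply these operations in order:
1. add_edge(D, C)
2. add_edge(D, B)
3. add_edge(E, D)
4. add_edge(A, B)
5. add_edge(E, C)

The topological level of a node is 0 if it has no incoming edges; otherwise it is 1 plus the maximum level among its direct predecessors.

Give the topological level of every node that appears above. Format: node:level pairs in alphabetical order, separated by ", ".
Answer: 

Op 1: add_edge(D, C). Edges now: 1
Op 2: add_edge(D, B). Edges now: 2
Op 3: add_edge(E, D). Edges now: 3
Op 4: add_edge(A, B). Edges now: 4
Op 5: add_edge(E, C). Edges now: 5
Compute levels (Kahn BFS):
  sources (in-degree 0): A, E
  process A: level=0
    A->B: in-degree(B)=1, level(B)>=1
  process E: level=0
    E->C: in-degree(C)=1, level(C)>=1
    E->D: in-degree(D)=0, level(D)=1, enqueue
  process D: level=1
    D->B: in-degree(B)=0, level(B)=2, enqueue
    D->C: in-degree(C)=0, level(C)=2, enqueue
  process B: level=2
  process C: level=2
All levels: A:0, B:2, C:2, D:1, E:0

Answer: A:0, B:2, C:2, D:1, E:0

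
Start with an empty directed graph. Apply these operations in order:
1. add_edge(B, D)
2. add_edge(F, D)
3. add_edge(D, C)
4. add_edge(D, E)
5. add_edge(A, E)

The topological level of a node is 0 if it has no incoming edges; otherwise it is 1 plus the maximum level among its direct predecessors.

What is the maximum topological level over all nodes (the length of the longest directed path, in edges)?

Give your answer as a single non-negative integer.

Answer: 2

Derivation:
Op 1: add_edge(B, D). Edges now: 1
Op 2: add_edge(F, D). Edges now: 2
Op 3: add_edge(D, C). Edges now: 3
Op 4: add_edge(D, E). Edges now: 4
Op 5: add_edge(A, E). Edges now: 5
Compute levels (Kahn BFS):
  sources (in-degree 0): A, B, F
  process A: level=0
    A->E: in-degree(E)=1, level(E)>=1
  process B: level=0
    B->D: in-degree(D)=1, level(D)>=1
  process F: level=0
    F->D: in-degree(D)=0, level(D)=1, enqueue
  process D: level=1
    D->C: in-degree(C)=0, level(C)=2, enqueue
    D->E: in-degree(E)=0, level(E)=2, enqueue
  process C: level=2
  process E: level=2
All levels: A:0, B:0, C:2, D:1, E:2, F:0
max level = 2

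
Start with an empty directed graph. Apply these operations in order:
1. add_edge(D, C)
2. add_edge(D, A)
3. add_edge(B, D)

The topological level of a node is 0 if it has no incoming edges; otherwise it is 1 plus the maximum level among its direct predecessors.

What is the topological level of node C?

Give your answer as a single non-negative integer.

Op 1: add_edge(D, C). Edges now: 1
Op 2: add_edge(D, A). Edges now: 2
Op 3: add_edge(B, D). Edges now: 3
Compute levels (Kahn BFS):
  sources (in-degree 0): B
  process B: level=0
    B->D: in-degree(D)=0, level(D)=1, enqueue
  process D: level=1
    D->A: in-degree(A)=0, level(A)=2, enqueue
    D->C: in-degree(C)=0, level(C)=2, enqueue
  process A: level=2
  process C: level=2
All levels: A:2, B:0, C:2, D:1
level(C) = 2

Answer: 2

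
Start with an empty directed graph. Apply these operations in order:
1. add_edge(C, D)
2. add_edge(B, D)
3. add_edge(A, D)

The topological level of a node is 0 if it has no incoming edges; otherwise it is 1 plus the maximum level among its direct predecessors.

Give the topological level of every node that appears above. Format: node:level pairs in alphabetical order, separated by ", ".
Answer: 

Op 1: add_edge(C, D). Edges now: 1
Op 2: add_edge(B, D). Edges now: 2
Op 3: add_edge(A, D). Edges now: 3
Compute levels (Kahn BFS):
  sources (in-degree 0): A, B, C
  process A: level=0
    A->D: in-degree(D)=2, level(D)>=1
  process B: level=0
    B->D: in-degree(D)=1, level(D)>=1
  process C: level=0
    C->D: in-degree(D)=0, level(D)=1, enqueue
  process D: level=1
All levels: A:0, B:0, C:0, D:1

Answer: A:0, B:0, C:0, D:1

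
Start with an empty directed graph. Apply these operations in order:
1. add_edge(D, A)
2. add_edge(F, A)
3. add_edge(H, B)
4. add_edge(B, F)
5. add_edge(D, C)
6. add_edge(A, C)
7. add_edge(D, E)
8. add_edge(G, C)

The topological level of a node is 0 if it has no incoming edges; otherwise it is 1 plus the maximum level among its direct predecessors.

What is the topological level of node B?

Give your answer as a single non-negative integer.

Op 1: add_edge(D, A). Edges now: 1
Op 2: add_edge(F, A). Edges now: 2
Op 3: add_edge(H, B). Edges now: 3
Op 4: add_edge(B, F). Edges now: 4
Op 5: add_edge(D, C). Edges now: 5
Op 6: add_edge(A, C). Edges now: 6
Op 7: add_edge(D, E). Edges now: 7
Op 8: add_edge(G, C). Edges now: 8
Compute levels (Kahn BFS):
  sources (in-degree 0): D, G, H
  process D: level=0
    D->A: in-degree(A)=1, level(A)>=1
    D->C: in-degree(C)=2, level(C)>=1
    D->E: in-degree(E)=0, level(E)=1, enqueue
  process G: level=0
    G->C: in-degree(C)=1, level(C)>=1
  process H: level=0
    H->B: in-degree(B)=0, level(B)=1, enqueue
  process E: level=1
  process B: level=1
    B->F: in-degree(F)=0, level(F)=2, enqueue
  process F: level=2
    F->A: in-degree(A)=0, level(A)=3, enqueue
  process A: level=3
    A->C: in-degree(C)=0, level(C)=4, enqueue
  process C: level=4
All levels: A:3, B:1, C:4, D:0, E:1, F:2, G:0, H:0
level(B) = 1

Answer: 1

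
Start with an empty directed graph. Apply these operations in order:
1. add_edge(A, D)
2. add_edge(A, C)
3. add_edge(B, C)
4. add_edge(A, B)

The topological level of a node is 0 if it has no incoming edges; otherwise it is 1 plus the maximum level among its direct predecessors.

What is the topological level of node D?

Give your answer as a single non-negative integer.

Answer: 1

Derivation:
Op 1: add_edge(A, D). Edges now: 1
Op 2: add_edge(A, C). Edges now: 2
Op 3: add_edge(B, C). Edges now: 3
Op 4: add_edge(A, B). Edges now: 4
Compute levels (Kahn BFS):
  sources (in-degree 0): A
  process A: level=0
    A->B: in-degree(B)=0, level(B)=1, enqueue
    A->C: in-degree(C)=1, level(C)>=1
    A->D: in-degree(D)=0, level(D)=1, enqueue
  process B: level=1
    B->C: in-degree(C)=0, level(C)=2, enqueue
  process D: level=1
  process C: level=2
All levels: A:0, B:1, C:2, D:1
level(D) = 1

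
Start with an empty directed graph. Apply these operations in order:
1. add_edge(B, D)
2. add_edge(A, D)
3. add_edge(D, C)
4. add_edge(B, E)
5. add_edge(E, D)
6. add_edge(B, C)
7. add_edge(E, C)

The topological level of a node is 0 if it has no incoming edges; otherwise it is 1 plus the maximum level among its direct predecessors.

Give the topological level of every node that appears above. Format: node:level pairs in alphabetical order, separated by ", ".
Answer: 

Answer: A:0, B:0, C:3, D:2, E:1

Derivation:
Op 1: add_edge(B, D). Edges now: 1
Op 2: add_edge(A, D). Edges now: 2
Op 3: add_edge(D, C). Edges now: 3
Op 4: add_edge(B, E). Edges now: 4
Op 5: add_edge(E, D). Edges now: 5
Op 6: add_edge(B, C). Edges now: 6
Op 7: add_edge(E, C). Edges now: 7
Compute levels (Kahn BFS):
  sources (in-degree 0): A, B
  process A: level=0
    A->D: in-degree(D)=2, level(D)>=1
  process B: level=0
    B->C: in-degree(C)=2, level(C)>=1
    B->D: in-degree(D)=1, level(D)>=1
    B->E: in-degree(E)=0, level(E)=1, enqueue
  process E: level=1
    E->C: in-degree(C)=1, level(C)>=2
    E->D: in-degree(D)=0, level(D)=2, enqueue
  process D: level=2
    D->C: in-degree(C)=0, level(C)=3, enqueue
  process C: level=3
All levels: A:0, B:0, C:3, D:2, E:1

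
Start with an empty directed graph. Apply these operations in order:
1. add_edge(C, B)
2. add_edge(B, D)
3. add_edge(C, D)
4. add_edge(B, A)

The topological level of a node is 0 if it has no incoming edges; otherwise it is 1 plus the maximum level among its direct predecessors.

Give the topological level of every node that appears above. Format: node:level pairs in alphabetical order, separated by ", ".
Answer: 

Op 1: add_edge(C, B). Edges now: 1
Op 2: add_edge(B, D). Edges now: 2
Op 3: add_edge(C, D). Edges now: 3
Op 4: add_edge(B, A). Edges now: 4
Compute levels (Kahn BFS):
  sources (in-degree 0): C
  process C: level=0
    C->B: in-degree(B)=0, level(B)=1, enqueue
    C->D: in-degree(D)=1, level(D)>=1
  process B: level=1
    B->A: in-degree(A)=0, level(A)=2, enqueue
    B->D: in-degree(D)=0, level(D)=2, enqueue
  process A: level=2
  process D: level=2
All levels: A:2, B:1, C:0, D:2

Answer: A:2, B:1, C:0, D:2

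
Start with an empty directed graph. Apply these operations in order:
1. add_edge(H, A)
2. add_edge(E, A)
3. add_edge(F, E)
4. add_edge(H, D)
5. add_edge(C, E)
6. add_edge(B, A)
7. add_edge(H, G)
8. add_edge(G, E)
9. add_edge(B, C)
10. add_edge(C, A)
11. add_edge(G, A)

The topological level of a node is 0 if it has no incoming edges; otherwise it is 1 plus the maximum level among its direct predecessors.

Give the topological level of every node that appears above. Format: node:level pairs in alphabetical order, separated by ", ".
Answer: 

Answer: A:3, B:0, C:1, D:1, E:2, F:0, G:1, H:0

Derivation:
Op 1: add_edge(H, A). Edges now: 1
Op 2: add_edge(E, A). Edges now: 2
Op 3: add_edge(F, E). Edges now: 3
Op 4: add_edge(H, D). Edges now: 4
Op 5: add_edge(C, E). Edges now: 5
Op 6: add_edge(B, A). Edges now: 6
Op 7: add_edge(H, G). Edges now: 7
Op 8: add_edge(G, E). Edges now: 8
Op 9: add_edge(B, C). Edges now: 9
Op 10: add_edge(C, A). Edges now: 10
Op 11: add_edge(G, A). Edges now: 11
Compute levels (Kahn BFS):
  sources (in-degree 0): B, F, H
  process B: level=0
    B->A: in-degree(A)=4, level(A)>=1
    B->C: in-degree(C)=0, level(C)=1, enqueue
  process F: level=0
    F->E: in-degree(E)=2, level(E)>=1
  process H: level=0
    H->A: in-degree(A)=3, level(A)>=1
    H->D: in-degree(D)=0, level(D)=1, enqueue
    H->G: in-degree(G)=0, level(G)=1, enqueue
  process C: level=1
    C->A: in-degree(A)=2, level(A)>=2
    C->E: in-degree(E)=1, level(E)>=2
  process D: level=1
  process G: level=1
    G->A: in-degree(A)=1, level(A)>=2
    G->E: in-degree(E)=0, level(E)=2, enqueue
  process E: level=2
    E->A: in-degree(A)=0, level(A)=3, enqueue
  process A: level=3
All levels: A:3, B:0, C:1, D:1, E:2, F:0, G:1, H:0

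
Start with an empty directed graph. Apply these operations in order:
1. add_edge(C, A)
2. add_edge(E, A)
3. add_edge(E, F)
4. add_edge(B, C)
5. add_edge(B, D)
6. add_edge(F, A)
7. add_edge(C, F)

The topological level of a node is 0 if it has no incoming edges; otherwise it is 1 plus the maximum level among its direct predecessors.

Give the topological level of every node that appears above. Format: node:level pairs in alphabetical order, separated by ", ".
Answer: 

Op 1: add_edge(C, A). Edges now: 1
Op 2: add_edge(E, A). Edges now: 2
Op 3: add_edge(E, F). Edges now: 3
Op 4: add_edge(B, C). Edges now: 4
Op 5: add_edge(B, D). Edges now: 5
Op 6: add_edge(F, A). Edges now: 6
Op 7: add_edge(C, F). Edges now: 7
Compute levels (Kahn BFS):
  sources (in-degree 0): B, E
  process B: level=0
    B->C: in-degree(C)=0, level(C)=1, enqueue
    B->D: in-degree(D)=0, level(D)=1, enqueue
  process E: level=0
    E->A: in-degree(A)=2, level(A)>=1
    E->F: in-degree(F)=1, level(F)>=1
  process C: level=1
    C->A: in-degree(A)=1, level(A)>=2
    C->F: in-degree(F)=0, level(F)=2, enqueue
  process D: level=1
  process F: level=2
    F->A: in-degree(A)=0, level(A)=3, enqueue
  process A: level=3
All levels: A:3, B:0, C:1, D:1, E:0, F:2

Answer: A:3, B:0, C:1, D:1, E:0, F:2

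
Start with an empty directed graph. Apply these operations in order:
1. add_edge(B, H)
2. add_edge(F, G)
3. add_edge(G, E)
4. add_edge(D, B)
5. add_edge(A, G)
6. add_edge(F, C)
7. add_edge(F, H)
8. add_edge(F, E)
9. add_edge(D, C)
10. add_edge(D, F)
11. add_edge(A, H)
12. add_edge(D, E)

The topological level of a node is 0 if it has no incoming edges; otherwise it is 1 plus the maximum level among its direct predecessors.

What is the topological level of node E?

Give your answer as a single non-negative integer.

Op 1: add_edge(B, H). Edges now: 1
Op 2: add_edge(F, G). Edges now: 2
Op 3: add_edge(G, E). Edges now: 3
Op 4: add_edge(D, B). Edges now: 4
Op 5: add_edge(A, G). Edges now: 5
Op 6: add_edge(F, C). Edges now: 6
Op 7: add_edge(F, H). Edges now: 7
Op 8: add_edge(F, E). Edges now: 8
Op 9: add_edge(D, C). Edges now: 9
Op 10: add_edge(D, F). Edges now: 10
Op 11: add_edge(A, H). Edges now: 11
Op 12: add_edge(D, E). Edges now: 12
Compute levels (Kahn BFS):
  sources (in-degree 0): A, D
  process A: level=0
    A->G: in-degree(G)=1, level(G)>=1
    A->H: in-degree(H)=2, level(H)>=1
  process D: level=0
    D->B: in-degree(B)=0, level(B)=1, enqueue
    D->C: in-degree(C)=1, level(C)>=1
    D->E: in-degree(E)=2, level(E)>=1
    D->F: in-degree(F)=0, level(F)=1, enqueue
  process B: level=1
    B->H: in-degree(H)=1, level(H)>=2
  process F: level=1
    F->C: in-degree(C)=0, level(C)=2, enqueue
    F->E: in-degree(E)=1, level(E)>=2
    F->G: in-degree(G)=0, level(G)=2, enqueue
    F->H: in-degree(H)=0, level(H)=2, enqueue
  process C: level=2
  process G: level=2
    G->E: in-degree(E)=0, level(E)=3, enqueue
  process H: level=2
  process E: level=3
All levels: A:0, B:1, C:2, D:0, E:3, F:1, G:2, H:2
level(E) = 3

Answer: 3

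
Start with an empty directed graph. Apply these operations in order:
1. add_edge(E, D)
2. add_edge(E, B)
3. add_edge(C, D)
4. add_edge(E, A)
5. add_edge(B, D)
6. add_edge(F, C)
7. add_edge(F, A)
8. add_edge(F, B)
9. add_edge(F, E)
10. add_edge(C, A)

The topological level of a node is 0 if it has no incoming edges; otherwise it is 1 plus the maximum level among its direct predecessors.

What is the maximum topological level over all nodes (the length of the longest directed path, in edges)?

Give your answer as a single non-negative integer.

Answer: 3

Derivation:
Op 1: add_edge(E, D). Edges now: 1
Op 2: add_edge(E, B). Edges now: 2
Op 3: add_edge(C, D). Edges now: 3
Op 4: add_edge(E, A). Edges now: 4
Op 5: add_edge(B, D). Edges now: 5
Op 6: add_edge(F, C). Edges now: 6
Op 7: add_edge(F, A). Edges now: 7
Op 8: add_edge(F, B). Edges now: 8
Op 9: add_edge(F, E). Edges now: 9
Op 10: add_edge(C, A). Edges now: 10
Compute levels (Kahn BFS):
  sources (in-degree 0): F
  process F: level=0
    F->A: in-degree(A)=2, level(A)>=1
    F->B: in-degree(B)=1, level(B)>=1
    F->C: in-degree(C)=0, level(C)=1, enqueue
    F->E: in-degree(E)=0, level(E)=1, enqueue
  process C: level=1
    C->A: in-degree(A)=1, level(A)>=2
    C->D: in-degree(D)=2, level(D)>=2
  process E: level=1
    E->A: in-degree(A)=0, level(A)=2, enqueue
    E->B: in-degree(B)=0, level(B)=2, enqueue
    E->D: in-degree(D)=1, level(D)>=2
  process A: level=2
  process B: level=2
    B->D: in-degree(D)=0, level(D)=3, enqueue
  process D: level=3
All levels: A:2, B:2, C:1, D:3, E:1, F:0
max level = 3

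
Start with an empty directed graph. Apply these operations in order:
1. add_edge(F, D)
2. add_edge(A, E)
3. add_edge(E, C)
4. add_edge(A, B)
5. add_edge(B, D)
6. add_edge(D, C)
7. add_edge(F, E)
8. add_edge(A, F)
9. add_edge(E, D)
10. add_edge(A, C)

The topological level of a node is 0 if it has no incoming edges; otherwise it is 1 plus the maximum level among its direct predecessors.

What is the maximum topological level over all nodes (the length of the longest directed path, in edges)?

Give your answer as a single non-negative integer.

Op 1: add_edge(F, D). Edges now: 1
Op 2: add_edge(A, E). Edges now: 2
Op 3: add_edge(E, C). Edges now: 3
Op 4: add_edge(A, B). Edges now: 4
Op 5: add_edge(B, D). Edges now: 5
Op 6: add_edge(D, C). Edges now: 6
Op 7: add_edge(F, E). Edges now: 7
Op 8: add_edge(A, F). Edges now: 8
Op 9: add_edge(E, D). Edges now: 9
Op 10: add_edge(A, C). Edges now: 10
Compute levels (Kahn BFS):
  sources (in-degree 0): A
  process A: level=0
    A->B: in-degree(B)=0, level(B)=1, enqueue
    A->C: in-degree(C)=2, level(C)>=1
    A->E: in-degree(E)=1, level(E)>=1
    A->F: in-degree(F)=0, level(F)=1, enqueue
  process B: level=1
    B->D: in-degree(D)=2, level(D)>=2
  process F: level=1
    F->D: in-degree(D)=1, level(D)>=2
    F->E: in-degree(E)=0, level(E)=2, enqueue
  process E: level=2
    E->C: in-degree(C)=1, level(C)>=3
    E->D: in-degree(D)=0, level(D)=3, enqueue
  process D: level=3
    D->C: in-degree(C)=0, level(C)=4, enqueue
  process C: level=4
All levels: A:0, B:1, C:4, D:3, E:2, F:1
max level = 4

Answer: 4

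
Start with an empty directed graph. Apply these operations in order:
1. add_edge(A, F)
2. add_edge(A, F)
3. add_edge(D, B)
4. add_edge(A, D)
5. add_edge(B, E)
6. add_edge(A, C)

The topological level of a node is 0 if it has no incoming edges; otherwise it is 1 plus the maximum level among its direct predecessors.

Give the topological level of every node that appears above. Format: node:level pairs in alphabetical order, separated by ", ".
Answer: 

Answer: A:0, B:2, C:1, D:1, E:3, F:1

Derivation:
Op 1: add_edge(A, F). Edges now: 1
Op 2: add_edge(A, F) (duplicate, no change). Edges now: 1
Op 3: add_edge(D, B). Edges now: 2
Op 4: add_edge(A, D). Edges now: 3
Op 5: add_edge(B, E). Edges now: 4
Op 6: add_edge(A, C). Edges now: 5
Compute levels (Kahn BFS):
  sources (in-degree 0): A
  process A: level=0
    A->C: in-degree(C)=0, level(C)=1, enqueue
    A->D: in-degree(D)=0, level(D)=1, enqueue
    A->F: in-degree(F)=0, level(F)=1, enqueue
  process C: level=1
  process D: level=1
    D->B: in-degree(B)=0, level(B)=2, enqueue
  process F: level=1
  process B: level=2
    B->E: in-degree(E)=0, level(E)=3, enqueue
  process E: level=3
All levels: A:0, B:2, C:1, D:1, E:3, F:1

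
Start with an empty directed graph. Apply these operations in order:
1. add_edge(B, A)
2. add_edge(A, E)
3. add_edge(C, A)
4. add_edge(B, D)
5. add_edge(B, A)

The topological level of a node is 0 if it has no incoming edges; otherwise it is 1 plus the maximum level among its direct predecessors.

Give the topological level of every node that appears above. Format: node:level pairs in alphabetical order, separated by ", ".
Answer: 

Answer: A:1, B:0, C:0, D:1, E:2

Derivation:
Op 1: add_edge(B, A). Edges now: 1
Op 2: add_edge(A, E). Edges now: 2
Op 3: add_edge(C, A). Edges now: 3
Op 4: add_edge(B, D). Edges now: 4
Op 5: add_edge(B, A) (duplicate, no change). Edges now: 4
Compute levels (Kahn BFS):
  sources (in-degree 0): B, C
  process B: level=0
    B->A: in-degree(A)=1, level(A)>=1
    B->D: in-degree(D)=0, level(D)=1, enqueue
  process C: level=0
    C->A: in-degree(A)=0, level(A)=1, enqueue
  process D: level=1
  process A: level=1
    A->E: in-degree(E)=0, level(E)=2, enqueue
  process E: level=2
All levels: A:1, B:0, C:0, D:1, E:2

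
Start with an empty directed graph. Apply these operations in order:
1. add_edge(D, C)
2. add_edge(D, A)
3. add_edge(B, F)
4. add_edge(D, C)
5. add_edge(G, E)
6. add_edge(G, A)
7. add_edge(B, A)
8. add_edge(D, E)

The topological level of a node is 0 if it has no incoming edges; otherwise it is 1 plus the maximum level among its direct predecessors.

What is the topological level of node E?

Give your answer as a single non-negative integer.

Answer: 1

Derivation:
Op 1: add_edge(D, C). Edges now: 1
Op 2: add_edge(D, A). Edges now: 2
Op 3: add_edge(B, F). Edges now: 3
Op 4: add_edge(D, C) (duplicate, no change). Edges now: 3
Op 5: add_edge(G, E). Edges now: 4
Op 6: add_edge(G, A). Edges now: 5
Op 7: add_edge(B, A). Edges now: 6
Op 8: add_edge(D, E). Edges now: 7
Compute levels (Kahn BFS):
  sources (in-degree 0): B, D, G
  process B: level=0
    B->A: in-degree(A)=2, level(A)>=1
    B->F: in-degree(F)=0, level(F)=1, enqueue
  process D: level=0
    D->A: in-degree(A)=1, level(A)>=1
    D->C: in-degree(C)=0, level(C)=1, enqueue
    D->E: in-degree(E)=1, level(E)>=1
  process G: level=0
    G->A: in-degree(A)=0, level(A)=1, enqueue
    G->E: in-degree(E)=0, level(E)=1, enqueue
  process F: level=1
  process C: level=1
  process A: level=1
  process E: level=1
All levels: A:1, B:0, C:1, D:0, E:1, F:1, G:0
level(E) = 1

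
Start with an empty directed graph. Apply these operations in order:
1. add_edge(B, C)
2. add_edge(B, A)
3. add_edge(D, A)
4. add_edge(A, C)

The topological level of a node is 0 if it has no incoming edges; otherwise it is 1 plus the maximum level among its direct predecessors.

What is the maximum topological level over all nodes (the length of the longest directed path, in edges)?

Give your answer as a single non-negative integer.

Op 1: add_edge(B, C). Edges now: 1
Op 2: add_edge(B, A). Edges now: 2
Op 3: add_edge(D, A). Edges now: 3
Op 4: add_edge(A, C). Edges now: 4
Compute levels (Kahn BFS):
  sources (in-degree 0): B, D
  process B: level=0
    B->A: in-degree(A)=1, level(A)>=1
    B->C: in-degree(C)=1, level(C)>=1
  process D: level=0
    D->A: in-degree(A)=0, level(A)=1, enqueue
  process A: level=1
    A->C: in-degree(C)=0, level(C)=2, enqueue
  process C: level=2
All levels: A:1, B:0, C:2, D:0
max level = 2

Answer: 2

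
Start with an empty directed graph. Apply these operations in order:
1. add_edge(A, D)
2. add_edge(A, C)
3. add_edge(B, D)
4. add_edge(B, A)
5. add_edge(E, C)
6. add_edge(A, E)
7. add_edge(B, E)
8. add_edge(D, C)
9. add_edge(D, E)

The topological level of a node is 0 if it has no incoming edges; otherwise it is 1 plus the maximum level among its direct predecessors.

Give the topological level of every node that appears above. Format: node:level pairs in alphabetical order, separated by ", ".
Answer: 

Answer: A:1, B:0, C:4, D:2, E:3

Derivation:
Op 1: add_edge(A, D). Edges now: 1
Op 2: add_edge(A, C). Edges now: 2
Op 3: add_edge(B, D). Edges now: 3
Op 4: add_edge(B, A). Edges now: 4
Op 5: add_edge(E, C). Edges now: 5
Op 6: add_edge(A, E). Edges now: 6
Op 7: add_edge(B, E). Edges now: 7
Op 8: add_edge(D, C). Edges now: 8
Op 9: add_edge(D, E). Edges now: 9
Compute levels (Kahn BFS):
  sources (in-degree 0): B
  process B: level=0
    B->A: in-degree(A)=0, level(A)=1, enqueue
    B->D: in-degree(D)=1, level(D)>=1
    B->E: in-degree(E)=2, level(E)>=1
  process A: level=1
    A->C: in-degree(C)=2, level(C)>=2
    A->D: in-degree(D)=0, level(D)=2, enqueue
    A->E: in-degree(E)=1, level(E)>=2
  process D: level=2
    D->C: in-degree(C)=1, level(C)>=3
    D->E: in-degree(E)=0, level(E)=3, enqueue
  process E: level=3
    E->C: in-degree(C)=0, level(C)=4, enqueue
  process C: level=4
All levels: A:1, B:0, C:4, D:2, E:3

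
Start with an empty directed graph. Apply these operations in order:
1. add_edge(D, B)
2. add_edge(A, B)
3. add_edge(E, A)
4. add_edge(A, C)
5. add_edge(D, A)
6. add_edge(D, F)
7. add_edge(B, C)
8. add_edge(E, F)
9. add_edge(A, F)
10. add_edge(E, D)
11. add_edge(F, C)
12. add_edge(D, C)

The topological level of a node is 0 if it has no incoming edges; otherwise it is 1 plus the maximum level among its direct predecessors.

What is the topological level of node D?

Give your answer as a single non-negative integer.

Op 1: add_edge(D, B). Edges now: 1
Op 2: add_edge(A, B). Edges now: 2
Op 3: add_edge(E, A). Edges now: 3
Op 4: add_edge(A, C). Edges now: 4
Op 5: add_edge(D, A). Edges now: 5
Op 6: add_edge(D, F). Edges now: 6
Op 7: add_edge(B, C). Edges now: 7
Op 8: add_edge(E, F). Edges now: 8
Op 9: add_edge(A, F). Edges now: 9
Op 10: add_edge(E, D). Edges now: 10
Op 11: add_edge(F, C). Edges now: 11
Op 12: add_edge(D, C). Edges now: 12
Compute levels (Kahn BFS):
  sources (in-degree 0): E
  process E: level=0
    E->A: in-degree(A)=1, level(A)>=1
    E->D: in-degree(D)=0, level(D)=1, enqueue
    E->F: in-degree(F)=2, level(F)>=1
  process D: level=1
    D->A: in-degree(A)=0, level(A)=2, enqueue
    D->B: in-degree(B)=1, level(B)>=2
    D->C: in-degree(C)=3, level(C)>=2
    D->F: in-degree(F)=1, level(F)>=2
  process A: level=2
    A->B: in-degree(B)=0, level(B)=3, enqueue
    A->C: in-degree(C)=2, level(C)>=3
    A->F: in-degree(F)=0, level(F)=3, enqueue
  process B: level=3
    B->C: in-degree(C)=1, level(C)>=4
  process F: level=3
    F->C: in-degree(C)=0, level(C)=4, enqueue
  process C: level=4
All levels: A:2, B:3, C:4, D:1, E:0, F:3
level(D) = 1

Answer: 1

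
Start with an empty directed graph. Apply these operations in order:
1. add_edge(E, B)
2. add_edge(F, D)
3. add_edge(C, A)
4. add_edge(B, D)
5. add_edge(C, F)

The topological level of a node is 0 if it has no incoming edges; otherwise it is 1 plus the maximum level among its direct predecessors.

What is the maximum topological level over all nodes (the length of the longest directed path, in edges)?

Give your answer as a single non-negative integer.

Answer: 2

Derivation:
Op 1: add_edge(E, B). Edges now: 1
Op 2: add_edge(F, D). Edges now: 2
Op 3: add_edge(C, A). Edges now: 3
Op 4: add_edge(B, D). Edges now: 4
Op 5: add_edge(C, F). Edges now: 5
Compute levels (Kahn BFS):
  sources (in-degree 0): C, E
  process C: level=0
    C->A: in-degree(A)=0, level(A)=1, enqueue
    C->F: in-degree(F)=0, level(F)=1, enqueue
  process E: level=0
    E->B: in-degree(B)=0, level(B)=1, enqueue
  process A: level=1
  process F: level=1
    F->D: in-degree(D)=1, level(D)>=2
  process B: level=1
    B->D: in-degree(D)=0, level(D)=2, enqueue
  process D: level=2
All levels: A:1, B:1, C:0, D:2, E:0, F:1
max level = 2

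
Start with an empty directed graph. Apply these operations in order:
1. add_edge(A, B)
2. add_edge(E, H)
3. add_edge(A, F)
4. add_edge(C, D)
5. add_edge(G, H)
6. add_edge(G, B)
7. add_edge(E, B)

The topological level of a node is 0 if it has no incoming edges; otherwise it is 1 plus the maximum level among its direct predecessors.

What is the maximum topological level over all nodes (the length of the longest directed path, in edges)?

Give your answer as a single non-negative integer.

Answer: 1

Derivation:
Op 1: add_edge(A, B). Edges now: 1
Op 2: add_edge(E, H). Edges now: 2
Op 3: add_edge(A, F). Edges now: 3
Op 4: add_edge(C, D). Edges now: 4
Op 5: add_edge(G, H). Edges now: 5
Op 6: add_edge(G, B). Edges now: 6
Op 7: add_edge(E, B). Edges now: 7
Compute levels (Kahn BFS):
  sources (in-degree 0): A, C, E, G
  process A: level=0
    A->B: in-degree(B)=2, level(B)>=1
    A->F: in-degree(F)=0, level(F)=1, enqueue
  process C: level=0
    C->D: in-degree(D)=0, level(D)=1, enqueue
  process E: level=0
    E->B: in-degree(B)=1, level(B)>=1
    E->H: in-degree(H)=1, level(H)>=1
  process G: level=0
    G->B: in-degree(B)=0, level(B)=1, enqueue
    G->H: in-degree(H)=0, level(H)=1, enqueue
  process F: level=1
  process D: level=1
  process B: level=1
  process H: level=1
All levels: A:0, B:1, C:0, D:1, E:0, F:1, G:0, H:1
max level = 1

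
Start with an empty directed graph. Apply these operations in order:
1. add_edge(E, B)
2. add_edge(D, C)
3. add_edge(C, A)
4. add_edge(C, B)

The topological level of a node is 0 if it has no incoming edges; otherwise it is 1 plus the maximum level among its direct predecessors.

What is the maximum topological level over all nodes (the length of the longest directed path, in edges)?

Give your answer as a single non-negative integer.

Answer: 2

Derivation:
Op 1: add_edge(E, B). Edges now: 1
Op 2: add_edge(D, C). Edges now: 2
Op 3: add_edge(C, A). Edges now: 3
Op 4: add_edge(C, B). Edges now: 4
Compute levels (Kahn BFS):
  sources (in-degree 0): D, E
  process D: level=0
    D->C: in-degree(C)=0, level(C)=1, enqueue
  process E: level=0
    E->B: in-degree(B)=1, level(B)>=1
  process C: level=1
    C->A: in-degree(A)=0, level(A)=2, enqueue
    C->B: in-degree(B)=0, level(B)=2, enqueue
  process A: level=2
  process B: level=2
All levels: A:2, B:2, C:1, D:0, E:0
max level = 2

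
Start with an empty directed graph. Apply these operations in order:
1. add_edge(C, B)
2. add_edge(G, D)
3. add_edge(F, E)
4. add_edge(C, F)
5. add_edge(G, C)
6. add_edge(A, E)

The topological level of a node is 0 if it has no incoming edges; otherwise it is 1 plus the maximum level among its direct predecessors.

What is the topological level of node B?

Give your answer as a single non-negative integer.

Answer: 2

Derivation:
Op 1: add_edge(C, B). Edges now: 1
Op 2: add_edge(G, D). Edges now: 2
Op 3: add_edge(F, E). Edges now: 3
Op 4: add_edge(C, F). Edges now: 4
Op 5: add_edge(G, C). Edges now: 5
Op 6: add_edge(A, E). Edges now: 6
Compute levels (Kahn BFS):
  sources (in-degree 0): A, G
  process A: level=0
    A->E: in-degree(E)=1, level(E)>=1
  process G: level=0
    G->C: in-degree(C)=0, level(C)=1, enqueue
    G->D: in-degree(D)=0, level(D)=1, enqueue
  process C: level=1
    C->B: in-degree(B)=0, level(B)=2, enqueue
    C->F: in-degree(F)=0, level(F)=2, enqueue
  process D: level=1
  process B: level=2
  process F: level=2
    F->E: in-degree(E)=0, level(E)=3, enqueue
  process E: level=3
All levels: A:0, B:2, C:1, D:1, E:3, F:2, G:0
level(B) = 2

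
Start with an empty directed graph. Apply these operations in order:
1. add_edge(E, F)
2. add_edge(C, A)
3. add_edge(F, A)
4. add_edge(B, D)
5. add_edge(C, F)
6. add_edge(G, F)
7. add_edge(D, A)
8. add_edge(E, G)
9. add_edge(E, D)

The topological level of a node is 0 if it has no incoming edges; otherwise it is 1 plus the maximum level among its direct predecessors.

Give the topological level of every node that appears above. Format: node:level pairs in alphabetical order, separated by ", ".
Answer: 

Answer: A:3, B:0, C:0, D:1, E:0, F:2, G:1

Derivation:
Op 1: add_edge(E, F). Edges now: 1
Op 2: add_edge(C, A). Edges now: 2
Op 3: add_edge(F, A). Edges now: 3
Op 4: add_edge(B, D). Edges now: 4
Op 5: add_edge(C, F). Edges now: 5
Op 6: add_edge(G, F). Edges now: 6
Op 7: add_edge(D, A). Edges now: 7
Op 8: add_edge(E, G). Edges now: 8
Op 9: add_edge(E, D). Edges now: 9
Compute levels (Kahn BFS):
  sources (in-degree 0): B, C, E
  process B: level=0
    B->D: in-degree(D)=1, level(D)>=1
  process C: level=0
    C->A: in-degree(A)=2, level(A)>=1
    C->F: in-degree(F)=2, level(F)>=1
  process E: level=0
    E->D: in-degree(D)=0, level(D)=1, enqueue
    E->F: in-degree(F)=1, level(F)>=1
    E->G: in-degree(G)=0, level(G)=1, enqueue
  process D: level=1
    D->A: in-degree(A)=1, level(A)>=2
  process G: level=1
    G->F: in-degree(F)=0, level(F)=2, enqueue
  process F: level=2
    F->A: in-degree(A)=0, level(A)=3, enqueue
  process A: level=3
All levels: A:3, B:0, C:0, D:1, E:0, F:2, G:1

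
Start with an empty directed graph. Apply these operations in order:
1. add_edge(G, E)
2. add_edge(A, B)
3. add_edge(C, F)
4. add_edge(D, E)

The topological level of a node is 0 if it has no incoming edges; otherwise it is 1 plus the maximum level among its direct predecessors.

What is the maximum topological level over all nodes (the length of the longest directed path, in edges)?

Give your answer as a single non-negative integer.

Op 1: add_edge(G, E). Edges now: 1
Op 2: add_edge(A, B). Edges now: 2
Op 3: add_edge(C, F). Edges now: 3
Op 4: add_edge(D, E). Edges now: 4
Compute levels (Kahn BFS):
  sources (in-degree 0): A, C, D, G
  process A: level=0
    A->B: in-degree(B)=0, level(B)=1, enqueue
  process C: level=0
    C->F: in-degree(F)=0, level(F)=1, enqueue
  process D: level=0
    D->E: in-degree(E)=1, level(E)>=1
  process G: level=0
    G->E: in-degree(E)=0, level(E)=1, enqueue
  process B: level=1
  process F: level=1
  process E: level=1
All levels: A:0, B:1, C:0, D:0, E:1, F:1, G:0
max level = 1

Answer: 1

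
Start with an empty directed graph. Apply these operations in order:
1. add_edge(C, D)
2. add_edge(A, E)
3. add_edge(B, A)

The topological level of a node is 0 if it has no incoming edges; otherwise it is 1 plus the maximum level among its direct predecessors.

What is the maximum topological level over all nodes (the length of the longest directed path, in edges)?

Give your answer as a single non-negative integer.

Answer: 2

Derivation:
Op 1: add_edge(C, D). Edges now: 1
Op 2: add_edge(A, E). Edges now: 2
Op 3: add_edge(B, A). Edges now: 3
Compute levels (Kahn BFS):
  sources (in-degree 0): B, C
  process B: level=0
    B->A: in-degree(A)=0, level(A)=1, enqueue
  process C: level=0
    C->D: in-degree(D)=0, level(D)=1, enqueue
  process A: level=1
    A->E: in-degree(E)=0, level(E)=2, enqueue
  process D: level=1
  process E: level=2
All levels: A:1, B:0, C:0, D:1, E:2
max level = 2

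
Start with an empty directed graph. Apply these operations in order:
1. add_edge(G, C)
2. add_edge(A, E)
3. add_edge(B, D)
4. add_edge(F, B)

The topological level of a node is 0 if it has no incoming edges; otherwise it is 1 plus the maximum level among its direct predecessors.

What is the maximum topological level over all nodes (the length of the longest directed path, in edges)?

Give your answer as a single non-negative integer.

Answer: 2

Derivation:
Op 1: add_edge(G, C). Edges now: 1
Op 2: add_edge(A, E). Edges now: 2
Op 3: add_edge(B, D). Edges now: 3
Op 4: add_edge(F, B). Edges now: 4
Compute levels (Kahn BFS):
  sources (in-degree 0): A, F, G
  process A: level=0
    A->E: in-degree(E)=0, level(E)=1, enqueue
  process F: level=0
    F->B: in-degree(B)=0, level(B)=1, enqueue
  process G: level=0
    G->C: in-degree(C)=0, level(C)=1, enqueue
  process E: level=1
  process B: level=1
    B->D: in-degree(D)=0, level(D)=2, enqueue
  process C: level=1
  process D: level=2
All levels: A:0, B:1, C:1, D:2, E:1, F:0, G:0
max level = 2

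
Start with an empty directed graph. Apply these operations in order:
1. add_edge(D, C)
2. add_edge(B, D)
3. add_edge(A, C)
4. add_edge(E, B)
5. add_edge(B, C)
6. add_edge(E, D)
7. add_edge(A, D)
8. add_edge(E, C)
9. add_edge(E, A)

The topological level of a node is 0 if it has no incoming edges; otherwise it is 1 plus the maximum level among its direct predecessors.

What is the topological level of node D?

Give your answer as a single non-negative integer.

Answer: 2

Derivation:
Op 1: add_edge(D, C). Edges now: 1
Op 2: add_edge(B, D). Edges now: 2
Op 3: add_edge(A, C). Edges now: 3
Op 4: add_edge(E, B). Edges now: 4
Op 5: add_edge(B, C). Edges now: 5
Op 6: add_edge(E, D). Edges now: 6
Op 7: add_edge(A, D). Edges now: 7
Op 8: add_edge(E, C). Edges now: 8
Op 9: add_edge(E, A). Edges now: 9
Compute levels (Kahn BFS):
  sources (in-degree 0): E
  process E: level=0
    E->A: in-degree(A)=0, level(A)=1, enqueue
    E->B: in-degree(B)=0, level(B)=1, enqueue
    E->C: in-degree(C)=3, level(C)>=1
    E->D: in-degree(D)=2, level(D)>=1
  process A: level=1
    A->C: in-degree(C)=2, level(C)>=2
    A->D: in-degree(D)=1, level(D)>=2
  process B: level=1
    B->C: in-degree(C)=1, level(C)>=2
    B->D: in-degree(D)=0, level(D)=2, enqueue
  process D: level=2
    D->C: in-degree(C)=0, level(C)=3, enqueue
  process C: level=3
All levels: A:1, B:1, C:3, D:2, E:0
level(D) = 2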